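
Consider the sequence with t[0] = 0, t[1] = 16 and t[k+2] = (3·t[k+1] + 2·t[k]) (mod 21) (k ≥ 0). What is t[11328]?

0

t[0] = 0, t[1] = 16, t[2] = 6, t[3] = 8, t[4] = 15, t[5] = 19, t[6] = 3, t[7] = 5, t[8] = 0, t[9] = 10, t[10] = 9, t[11] = 5, t[12] = 12, t[13] = 4, t[14] = 15, t[15] = 11, t[16] = 0, t[17] = 1, t[18] = 3, t[19] = 11, t[20] = 18, t[21] = 13, t[22] = 12, t[23] = 20, t[24] = 0, t[25] = 19, t[26] = 15, t[27] = 20, t[28] = 6, t[29] = 16, t[30] = 18, t[31] = 2, t[32] = 0, t[33] = 4, t[34] = 12, t[35] = 2, t[36] = 9, t[37] = 10, t[38] = 6, t[39] = 17, t[40] = 0, t[41] = 13, t[42] = 18, t[43] = 17, t[44] = 3, t[45] = 1, t[46] = 9, t[47] = 8, t[48] = 0, t[49] = 16.
The sequence repeats with period 48.
(11328 - 0) mod 48 = 0, so t[11328] = t[0] = 0.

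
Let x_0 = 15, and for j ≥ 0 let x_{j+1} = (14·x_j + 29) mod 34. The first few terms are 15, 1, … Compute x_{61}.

29

Computing terms: x_0 = 15,  x_1 = 1,  x_2 = 9,  x_3 = 19,  x_4 = 23,  x_5 = 11,  x_6 = 13,  x_7 = 7,  x_8 = 25,  x_9 = 5,  x_{10} = 31,  x_{11} = 21,  x_{12} = 17,  x_{13} = 29,  x_{14} = 27,  x_{15} = 33,  x_{16} = 15.
The sequence repeats with period 16.
So x_{61} = x_{0 + ((61-0) mod 16)} = x_{13} = 29.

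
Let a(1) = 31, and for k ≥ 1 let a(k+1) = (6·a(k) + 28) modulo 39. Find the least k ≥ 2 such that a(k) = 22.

We have a(1) = 31,  a(2) = 19,  a(3) = 25,  a(4) = 22,  a(5) = 4,  a(6) = 13,  a(7) = 28,  a(8) = 1,  a(9) = 34,  a(10) = 37,  a(11) = 16,  a(12) = 7,  a(13) = 31.
The sequence repeats with period 12.
The value 22 first appears (with k ≥ 2) at a(4).

4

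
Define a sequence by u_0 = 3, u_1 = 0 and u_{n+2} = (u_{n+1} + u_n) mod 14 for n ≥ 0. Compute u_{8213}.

9

Listing terms: u_0 = 3; u_1 = 0; u_2 = 3; u_3 = 3; u_4 = 6; u_5 = 9; u_6 = 1; u_7 = 10; u_8 = 11; u_9 = 7; u_{10} = 4; u_{11} = 11; u_{12} = 1; u_{13} = 12; u_{14} = 13; u_{15} = 11; u_{16} = 10; u_{17} = 7; u_{18} = 3; u_{19} = 10; u_{20} = 13; u_{21} = 9; u_{22} = 8; u_{23} = 3; u_{24} = 11; u_{25} = 0; u_{26} = 11; u_{27} = 11; u_{28} = 8; u_{29} = 5; u_{30} = 13; u_{31} = 4; u_{32} = 3; u_{33} = 7; u_{34} = 10; u_{35} = 3; u_{36} = 13; u_{37} = 2; u_{38} = 1; u_{39} = 3; u_{40} = 4; u_{41} = 7; u_{42} = 11; u_{43} = 4; u_{44} = 1; u_{45} = 5; u_{46} = 6; u_{47} = 11; u_{48} = 3; u_{49} = 0.
The sequence repeats with period 48.
(8213 - 0) mod 48 = 5, so u_{8213} = u_5 = 9.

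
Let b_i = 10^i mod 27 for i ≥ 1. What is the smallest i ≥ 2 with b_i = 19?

2

b_1 = 10, b_2 = 19, b_3 = 1, b_4 = 10.
Since b_4 = b_1 = 10, the sequence is periodic with period 3.
The value 19 first appears (with i ≥ 2) at b_2.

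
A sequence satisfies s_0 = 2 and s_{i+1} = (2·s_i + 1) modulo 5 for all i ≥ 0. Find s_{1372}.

2

Computing terms: s_0 = 2,  s_1 = 0,  s_2 = 1,  s_3 = 3,  s_4 = 2.
The sequence repeats with period 4.
(1372 - 0) mod 4 = 0, so s_{1372} = s_0 = 2.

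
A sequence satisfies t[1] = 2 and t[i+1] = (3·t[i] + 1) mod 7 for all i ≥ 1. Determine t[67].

Listing terms: t[1] = 2,  t[2] = 0,  t[3] = 1,  t[4] = 4,  t[5] = 6,  t[6] = 5,  t[7] = 2.
The sequence repeats with period 6.
(67 - 1) mod 6 = 0, so t[67] = t[1] = 2.

2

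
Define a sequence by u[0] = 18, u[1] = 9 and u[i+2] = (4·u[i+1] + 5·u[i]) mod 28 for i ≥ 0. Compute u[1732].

26

u[0] = 18,  u[1] = 9,  u[2] = 14,  u[3] = 17,  u[4] = 26,  u[5] = 21,  u[6] = 18,  u[7] = 9.
The sequence repeats with period 6.
So u[1732] = u[0 + ((1732-0) mod 6)] = u[4] = 26.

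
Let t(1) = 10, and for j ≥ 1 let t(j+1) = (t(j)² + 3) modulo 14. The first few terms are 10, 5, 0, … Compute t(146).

Listing terms: t(1) = 10, t(2) = 5, t(3) = 0, t(4) = 3, t(5) = 12, t(6) = 7, t(7) = 10.
Since t(7) = t(1) = 10, the sequence is periodic with period 6.
So t(146) = t(1 + ((146-1) mod 6)) = t(2) = 5.

5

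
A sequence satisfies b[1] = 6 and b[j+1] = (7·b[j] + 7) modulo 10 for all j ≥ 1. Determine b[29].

b[1] = 6; b[2] = 9; b[3] = 0; b[4] = 7; b[5] = 6.
Since b[5] = b[1] = 6, the sequence is periodic with period 4.
So b[29] = b[1 + ((29-1) mod 4)] = b[1] = 6.

6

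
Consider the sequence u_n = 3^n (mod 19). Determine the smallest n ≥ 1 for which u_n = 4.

14

We have u_0 = 1,  u_1 = 3,  u_2 = 9,  u_3 = 8,  u_4 = 5,  u_5 = 15,  u_6 = 7,  u_7 = 2,  u_8 = 6,  u_9 = 18,  u_{10} = 16,  u_{11} = 10,  u_{12} = 11,  u_{13} = 14,  u_{14} = 4,  u_{15} = 12,  u_{16} = 17,  u_{17} = 13,  u_{18} = 1.
The sequence repeats with period 18.
The value 4 first appears (with n ≥ 1) at u_{14}.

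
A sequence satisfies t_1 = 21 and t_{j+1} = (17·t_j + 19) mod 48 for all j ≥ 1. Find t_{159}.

15

t_1 = 21,  t_2 = 40,  t_3 = 27,  t_4 = 46,  t_5 = 33,  t_6 = 4,  t_7 = 39,  t_8 = 10,  t_9 = 45,  t_{10} = 16,  t_{11} = 3,  t_{12} = 22,  t_{13} = 9,  t_{14} = 28,  t_{15} = 15,  t_{16} = 34,  t_{17} = 21.
Since t_{17} = t_1 = 21, the sequence is periodic with period 16.
(159 - 1) mod 16 = 14, so t_{159} = t_{15} = 15.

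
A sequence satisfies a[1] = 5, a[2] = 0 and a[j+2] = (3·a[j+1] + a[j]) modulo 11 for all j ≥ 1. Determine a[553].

We have a[1] = 5,  a[2] = 0,  a[3] = 5,  a[4] = 4,  a[5] = 6,  a[6] = 0,  a[7] = 6,  a[8] = 7,  a[9] = 5,  a[10] = 0.
The sequence repeats with period 8.
(553 - 1) mod 8 = 0, so a[553] = a[1] = 5.

5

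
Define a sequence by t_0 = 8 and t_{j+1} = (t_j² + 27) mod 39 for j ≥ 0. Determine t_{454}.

1

We have t_0 = 8,  t_1 = 13,  t_2 = 1,  t_3 = 28,  t_4 = 31,  t_5 = 13.
Since t_5 = t_1 = 13, the sequence is eventually periodic: after a pre-period of length 1 it cycles with period 4.
For j ≥ 1, t_j depends only on (j - 1) mod 4. (454 - 1) mod 4 = 1, so t_{454} = t_2 = 1.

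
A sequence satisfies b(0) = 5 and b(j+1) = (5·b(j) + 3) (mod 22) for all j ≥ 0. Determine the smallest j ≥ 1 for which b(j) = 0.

Listing terms: b(0) = 5,  b(1) = 6,  b(2) = 11,  b(3) = 14,  b(4) = 7,  b(5) = 16,  b(6) = 17,  b(7) = 0,  b(8) = 3,  b(9) = 18,  b(10) = 5.
Since b(10) = b(0) = 5, the sequence is periodic with period 10.
The value 0 first appears (with j ≥ 1) at b(7).

7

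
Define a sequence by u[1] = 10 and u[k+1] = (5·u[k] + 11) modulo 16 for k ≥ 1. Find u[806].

Computing terms: u[1] = 10; u[2] = 13; u[3] = 12; u[4] = 7; u[5] = 14; u[6] = 1; u[7] = 0; u[8] = 11; u[9] = 2; u[10] = 5; u[11] = 4; u[12] = 15; u[13] = 6; u[14] = 9; u[15] = 8; u[16] = 3; u[17] = 10.
The sequence repeats with period 16.
So u[806] = u[1 + ((806-1) mod 16)] = u[6] = 1.

1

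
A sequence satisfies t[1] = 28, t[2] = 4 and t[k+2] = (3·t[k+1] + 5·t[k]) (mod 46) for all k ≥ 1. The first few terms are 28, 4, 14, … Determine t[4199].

We have t[1] = 28; t[2] = 4; t[3] = 14; t[4] = 16; t[5] = 26; t[6] = 20; t[7] = 6; t[8] = 26; t[9] = 16; t[10] = 40; t[11] = 16; t[12] = 18; t[13] = 42; t[14] = 32; t[15] = 30; t[16] = 20; t[17] = 26; t[18] = 40; t[19] = 20; t[20] = 30; t[21] = 6; t[22] = 30; t[23] = 28; t[24] = 4.
The sequence repeats with period 22.
(4199 - 1) mod 22 = 18, so t[4199] = t[19] = 20.

20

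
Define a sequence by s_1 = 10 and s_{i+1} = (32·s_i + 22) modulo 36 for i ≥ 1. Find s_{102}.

s_1 = 10, s_2 = 18, s_3 = 22, s_4 = 6, s_5 = 34, s_6 = 30, s_7 = 10.
The sequence repeats with period 6.
(102 - 1) mod 6 = 5, so s_{102} = s_6 = 30.

30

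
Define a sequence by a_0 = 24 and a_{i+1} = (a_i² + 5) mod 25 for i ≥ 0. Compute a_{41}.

We have a_0 = 24; a_1 = 6; a_2 = 16; a_3 = 11; a_4 = 1; a_5 = 6.
Since a_5 = a_1 = 6, the sequence is eventually periodic: after a pre-period of length 1 it cycles with period 4.
For i ≥ 1, a_i depends only on (i - 1) mod 4. (41 - 1) mod 4 = 0, so a_{41} = a_1 = 6.

6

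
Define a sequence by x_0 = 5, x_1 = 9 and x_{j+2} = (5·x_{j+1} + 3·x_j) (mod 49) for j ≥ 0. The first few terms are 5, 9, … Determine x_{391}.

30

We have x_0 = 5; x_1 = 9; x_2 = 11; x_3 = 33; x_4 = 2; x_5 = 11; x_6 = 12; x_7 = 44; x_8 = 11; x_9 = 40; x_{10} = 37; x_{11} = 11; x_{12} = 19; x_{13} = 30; x_{14} = 11; x_{15} = 47; x_{16} = 23; x_{17} = 11; x_{18} = 26; x_{19} = 16; x_{20} = 11; x_{21} = 5; x_{22} = 9.
The sequence repeats with period 21.
(391 - 0) mod 21 = 13, so x_{391} = x_{13} = 30.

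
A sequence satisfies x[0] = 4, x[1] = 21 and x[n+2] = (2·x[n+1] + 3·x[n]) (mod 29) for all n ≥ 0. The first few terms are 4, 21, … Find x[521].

22

Listing terms: x[0] = 4,  x[1] = 21,  x[2] = 25,  x[3] = 26,  x[4] = 11,  x[5] = 13,  x[6] = 1,  x[7] = 12,  x[8] = 27,  x[9] = 3,  x[10] = 0,  x[11] = 9,  x[12] = 18,  x[13] = 5,  x[14] = 6,  x[15] = 27,  x[16] = 14,  x[17] = 22,  x[18] = 28,  x[19] = 6,  x[20] = 9,  x[21] = 7,  x[22] = 12,  x[23] = 16,  x[24] = 10,  x[25] = 10,  x[26] = 21,  x[27] = 14,  x[28] = 4,  x[29] = 21.
Since (x[28], x[29]) = (x[0], x[1]) = (4, 21) (two consecutive terms determine the rest), the sequence is periodic with period 28.
(521 - 0) mod 28 = 17, so x[521] = x[17] = 22.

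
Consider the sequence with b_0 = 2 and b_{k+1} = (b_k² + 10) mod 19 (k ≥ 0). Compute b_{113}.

b_0 = 2, b_1 = 14, b_2 = 16, b_3 = 0, b_4 = 10, b_5 = 15, b_6 = 7, b_7 = 2.
The sequence repeats with period 7.
(113 - 0) mod 7 = 1, so b_{113} = b_1 = 14.

14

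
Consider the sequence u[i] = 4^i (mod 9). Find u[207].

u[1] = 4; u[2] = 7; u[3] = 1; u[4] = 4.
The sequence repeats with period 3.
So u[207] = u[1 + ((207-1) mod 3)] = u[3] = 1.

1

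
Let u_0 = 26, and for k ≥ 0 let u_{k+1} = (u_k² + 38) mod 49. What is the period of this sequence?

u_0 = 26, u_1 = 28, u_2 = 38, u_3 = 12, u_4 = 35, u_5 = 38.
Since u_5 = u_2 = 38, the sequence is eventually periodic: after a pre-period of length 2 it cycles with period 3.

3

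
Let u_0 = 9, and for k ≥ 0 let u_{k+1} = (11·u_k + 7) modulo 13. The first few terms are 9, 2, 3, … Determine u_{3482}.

3

Listing terms: u_0 = 9, u_1 = 2, u_2 = 3, u_3 = 1, u_4 = 5, u_5 = 10, u_6 = 0, u_7 = 7, u_8 = 6, u_9 = 8, u_{10} = 4, u_{11} = 12, u_{12} = 9.
Since u_{12} = u_0 = 9, the sequence is periodic with period 12.
(3482 - 0) mod 12 = 2, so u_{3482} = u_2 = 3.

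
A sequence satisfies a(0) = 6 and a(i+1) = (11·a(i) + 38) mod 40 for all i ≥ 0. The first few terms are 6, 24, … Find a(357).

We have a(0) = 6; a(1) = 24; a(2) = 22; a(3) = 0; a(4) = 38; a(5) = 16; a(6) = 14; a(7) = 32; a(8) = 30; a(9) = 8; a(10) = 6.
Since a(10) = a(0) = 6, the sequence is periodic with period 10.
(357 - 0) mod 10 = 7, so a(357) = a(7) = 32.

32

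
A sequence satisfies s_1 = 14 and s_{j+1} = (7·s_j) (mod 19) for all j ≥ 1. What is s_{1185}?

We have s_1 = 14,  s_2 = 3,  s_3 = 2,  s_4 = 14.
Since s_4 = s_1 = 14, the sequence is periodic with period 3.
So s_{1185} = s_{1 + ((1185-1) mod 3)} = s_3 = 2.

2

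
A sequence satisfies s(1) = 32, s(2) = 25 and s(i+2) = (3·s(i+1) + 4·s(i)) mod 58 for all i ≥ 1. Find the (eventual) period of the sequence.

14

Listing terms: s(1) = 32,  s(2) = 25,  s(3) = 29,  s(4) = 13,  s(5) = 39,  s(6) = 53,  s(7) = 25,  s(8) = 55,  s(9) = 33,  s(10) = 29,  s(11) = 45,  s(12) = 19,  s(13) = 5,  s(14) = 33,  s(15) = 3,  s(16) = 25,  s(17) = 29.
Since (s(16), s(17)) = (s(2), s(3)) = (25, 29) (two consecutive terms determine the rest), the sequence is eventually periodic: after a pre-period of length 1 it cycles with period 14.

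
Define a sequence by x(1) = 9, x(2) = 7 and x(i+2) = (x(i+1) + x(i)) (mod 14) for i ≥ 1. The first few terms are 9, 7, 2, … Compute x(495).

4

x(1) = 9; x(2) = 7; x(3) = 2; x(4) = 9; x(5) = 11; x(6) = 6; x(7) = 3; x(8) = 9; x(9) = 12; x(10) = 7; x(11) = 5; x(12) = 12; x(13) = 3; x(14) = 1; x(15) = 4; x(16) = 5; x(17) = 9; x(18) = 0; x(19) = 9; x(20) = 9; x(21) = 4; x(22) = 13; x(23) = 3; x(24) = 2; x(25) = 5; x(26) = 7; x(27) = 12; x(28) = 5; x(29) = 3; x(30) = 8; x(31) = 11; x(32) = 5; x(33) = 2; x(34) = 7; x(35) = 9; x(36) = 2; x(37) = 11; x(38) = 13; x(39) = 10; x(40) = 9; x(41) = 5; x(42) = 0; x(43) = 5; x(44) = 5; x(45) = 10; x(46) = 1; x(47) = 11; x(48) = 12; x(49) = 9; x(50) = 7.
Since (x(49), x(50)) = (x(1), x(2)) = (9, 7) (two consecutive terms determine the rest), the sequence is periodic with period 48.
(495 - 1) mod 48 = 14, so x(495) = x(15) = 4.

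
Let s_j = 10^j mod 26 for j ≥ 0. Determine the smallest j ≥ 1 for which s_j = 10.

1

We have s_0 = 1, s_1 = 10, s_2 = 22, s_3 = 12, s_4 = 16, s_5 = 4, s_6 = 14, s_7 = 10.
Since s_7 = s_1 = 10, the sequence is eventually periodic: after a pre-period of length 1 it cycles with period 6.
The value 10 first appears (with j ≥ 1) at s_1.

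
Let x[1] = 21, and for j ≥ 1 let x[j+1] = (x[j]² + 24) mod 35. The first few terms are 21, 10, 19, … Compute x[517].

Computing terms: x[1] = 21,  x[2] = 10,  x[3] = 19,  x[4] = 0,  x[5] = 24,  x[6] = 5,  x[7] = 14,  x[8] = 10.
Since x[8] = x[2] = 10, the sequence is eventually periodic: after a pre-period of length 1 it cycles with period 6.
For j ≥ 2, x[j] depends only on (j - 2) mod 6. (517 - 2) mod 6 = 5, so x[517] = x[7] = 14.

14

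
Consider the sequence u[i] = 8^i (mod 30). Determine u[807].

2

Computing terms: u[0] = 1; u[1] = 8; u[2] = 4; u[3] = 2; u[4] = 16; u[5] = 8.
Since u[5] = u[1] = 8, the sequence is eventually periodic: after a pre-period of length 1 it cycles with period 4.
For i ≥ 1, u[i] depends only on (i - 1) mod 4. (807 - 1) mod 4 = 2, so u[807] = u[3] = 2.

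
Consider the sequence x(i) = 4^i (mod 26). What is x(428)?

We have x(1) = 4,  x(2) = 16,  x(3) = 12,  x(4) = 22,  x(5) = 10,  x(6) = 14,  x(7) = 4.
Since x(7) = x(1) = 4, the sequence is periodic with period 6.
So x(428) = x(1 + ((428-1) mod 6)) = x(2) = 16.

16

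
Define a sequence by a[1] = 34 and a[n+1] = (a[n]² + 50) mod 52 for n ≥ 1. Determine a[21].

Computing terms: a[1] = 34,  a[2] = 10,  a[3] = 46,  a[4] = 34.
Since a[4] = a[1] = 34, the sequence is periodic with period 3.
So a[21] = a[1 + ((21-1) mod 3)] = a[3] = 46.

46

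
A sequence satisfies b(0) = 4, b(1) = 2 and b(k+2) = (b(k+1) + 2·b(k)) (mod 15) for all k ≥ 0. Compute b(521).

2

Computing terms: b(0) = 4; b(1) = 2; b(2) = 10; b(3) = 14; b(4) = 4; b(5) = 2.
The sequence repeats with period 4.
So b(521) = b(0 + ((521-0) mod 4)) = b(1) = 2.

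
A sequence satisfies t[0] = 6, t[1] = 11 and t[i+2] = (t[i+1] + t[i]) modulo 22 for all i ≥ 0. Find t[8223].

t[0] = 6, t[1] = 11, t[2] = 17, t[3] = 6, t[4] = 1, t[5] = 7, t[6] = 8, t[7] = 15, t[8] = 1, t[9] = 16, t[10] = 17, t[11] = 11, t[12] = 6, t[13] = 17, t[14] = 1, t[15] = 18, t[16] = 19, t[17] = 15, t[18] = 12, t[19] = 5, t[20] = 17, t[21] = 0, t[22] = 17, t[23] = 17, t[24] = 12, t[25] = 7, t[26] = 19, t[27] = 4, t[28] = 1, t[29] = 5, t[30] = 6, t[31] = 11.
The sequence repeats with period 30.
So t[8223] = t[0 + ((8223-0) mod 30)] = t[3] = 6.

6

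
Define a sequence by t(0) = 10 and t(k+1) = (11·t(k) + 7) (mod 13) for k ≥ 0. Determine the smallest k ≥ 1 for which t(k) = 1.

10

t(0) = 10, t(1) = 0, t(2) = 7, t(3) = 6, t(4) = 8, t(5) = 4, t(6) = 12, t(7) = 9, t(8) = 2, t(9) = 3, t(10) = 1, t(11) = 5, t(12) = 10.
The sequence repeats with period 12.
The value 1 first appears (with k ≥ 1) at t(10).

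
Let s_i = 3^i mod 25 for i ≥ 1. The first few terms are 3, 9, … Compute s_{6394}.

We have s_1 = 3; s_2 = 9; s_3 = 2; s_4 = 6; s_5 = 18; s_6 = 4; s_7 = 12; s_8 = 11; s_9 = 8; s_{10} = 24; s_{11} = 22; s_{12} = 16; s_{13} = 23; s_{14} = 19; s_{15} = 7; s_{16} = 21; s_{17} = 13; s_{18} = 14; s_{19} = 17; s_{20} = 1; s_{21} = 3.
The sequence repeats with period 20.
(6394 - 1) mod 20 = 13, so s_{6394} = s_{14} = 19.

19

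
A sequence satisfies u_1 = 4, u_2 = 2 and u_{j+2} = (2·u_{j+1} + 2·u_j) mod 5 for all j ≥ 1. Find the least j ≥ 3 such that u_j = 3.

4

Listing terms: u_1 = 4,  u_2 = 2,  u_3 = 2,  u_4 = 3,  u_5 = 0,  u_6 = 1,  u_7 = 2,  u_8 = 1,  u_9 = 1,  u_{10} = 4,  u_{11} = 0,  u_{12} = 3,  u_{13} = 1,  u_{14} = 3,  u_{15} = 3,  u_{16} = 2,  u_{17} = 0,  u_{18} = 4,  u_{19} = 3,  u_{20} = 4,  u_{21} = 4,  u_{22} = 1,  u_{23} = 0,  u_{24} = 2,  u_{25} = 4,  u_{26} = 2.
Since (u_{25}, u_{26}) = (u_1, u_2) = (4, 2) (two consecutive terms determine the rest), the sequence is periodic with period 24.
The value 3 first appears (with j ≥ 3) at u_4.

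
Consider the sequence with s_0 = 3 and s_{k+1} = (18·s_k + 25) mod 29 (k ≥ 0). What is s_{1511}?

s_0 = 3,  s_1 = 21,  s_2 = 26,  s_3 = 0,  s_4 = 25,  s_5 = 11,  s_6 = 20,  s_7 = 8,  s_8 = 24,  s_9 = 22,  s_{10} = 15,  s_{11} = 5,  s_{12} = 28,  s_{13} = 7,  s_{14} = 6,  s_{15} = 17,  s_{16} = 12,  s_{17} = 9,  s_{18} = 13,  s_{19} = 27,  s_{20} = 18,  s_{21} = 1,  s_{22} = 14,  s_{23} = 16,  s_{24} = 23,  s_{25} = 4,  s_{26} = 10,  s_{27} = 2,  s_{28} = 3.
Since s_{28} = s_0 = 3, the sequence is periodic with period 28.
(1511 - 0) mod 28 = 27, so s_{1511} = s_{27} = 2.

2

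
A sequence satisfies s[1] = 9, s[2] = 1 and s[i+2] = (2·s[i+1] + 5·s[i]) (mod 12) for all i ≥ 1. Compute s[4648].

Listing terms: s[1] = 9,  s[2] = 1,  s[3] = 11,  s[4] = 3,  s[5] = 1,  s[6] = 5,  s[7] = 3,  s[8] = 7,  s[9] = 5,  s[10] = 9,  s[11] = 7,  s[12] = 11,  s[13] = 9,  s[14] = 1.
Since (s[13], s[14]) = (s[1], s[2]) = (9, 1) (two consecutive terms determine the rest), the sequence is periodic with period 12.
(4648 - 1) mod 12 = 3, so s[4648] = s[4] = 3.

3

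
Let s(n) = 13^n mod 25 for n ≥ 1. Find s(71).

s(1) = 13, s(2) = 19, s(3) = 22, s(4) = 11, s(5) = 18, s(6) = 9, s(7) = 17, s(8) = 21, s(9) = 23, s(10) = 24, s(11) = 12, s(12) = 6, s(13) = 3, s(14) = 14, s(15) = 7, s(16) = 16, s(17) = 8, s(18) = 4, s(19) = 2, s(20) = 1, s(21) = 13.
Since s(21) = s(1) = 13, the sequence is periodic with period 20.
(71 - 1) mod 20 = 10, so s(71) = s(11) = 12.

12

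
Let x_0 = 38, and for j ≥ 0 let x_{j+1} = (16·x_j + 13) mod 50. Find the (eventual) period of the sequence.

25

We have x_0 = 38; x_1 = 21; x_2 = 49; x_3 = 47; x_4 = 15; x_5 = 3; x_6 = 11; x_7 = 39; x_8 = 37; x_9 = 5; x_{10} = 43; x_{11} = 1; x_{12} = 29; x_{13} = 27; x_{14} = 45; x_{15} = 33; x_{16} = 41; x_{17} = 19; x_{18} = 17; x_{19} = 35; x_{20} = 23; x_{21} = 31; x_{22} = 9; x_{23} = 7; x_{24} = 25; x_{25} = 13; x_{26} = 21.
Since x_{26} = x_1 = 21, the sequence is eventually periodic: after a pre-period of length 1 it cycles with period 25.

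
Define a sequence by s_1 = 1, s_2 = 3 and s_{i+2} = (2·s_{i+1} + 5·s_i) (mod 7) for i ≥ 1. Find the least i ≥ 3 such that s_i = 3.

5

Computing terms: s_1 = 1,  s_2 = 3,  s_3 = 4,  s_4 = 2,  s_5 = 3,  s_6 = 2,  s_7 = 5,  s_8 = 6,  s_9 = 2,  s_{10} = 6,  s_{11} = 1,  s_{12} = 4,  s_{13} = 6,  s_{14} = 4,  s_{15} = 3,  s_{16} = 5,  s_{17} = 4,  s_{18} = 5,  s_{19} = 2,  s_{20} = 1,  s_{21} = 5,  s_{22} = 1,  s_{23} = 6,  s_{24} = 3,  s_{25} = 1,  s_{26} = 3.
Since (s_{25}, s_{26}) = (s_1, s_2) = (1, 3) (two consecutive terms determine the rest), the sequence is periodic with period 24.
The value 3 first appears (with i ≥ 3) at s_5.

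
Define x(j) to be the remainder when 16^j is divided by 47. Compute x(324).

21

Listing terms: x(0) = 1,  x(1) = 16,  x(2) = 21,  x(3) = 7,  x(4) = 18,  x(5) = 6,  x(6) = 2,  x(7) = 32,  x(8) = 42,  x(9) = 14,  x(10) = 36,  x(11) = 12,  x(12) = 4,  x(13) = 17,  x(14) = 37,  x(15) = 28,  x(16) = 25,  x(17) = 24,  x(18) = 8,  x(19) = 34,  x(20) = 27,  x(21) = 9,  x(22) = 3,  x(23) = 1.
Since x(23) = x(0) = 1, the sequence is periodic with period 23.
(324 - 0) mod 23 = 2, so x(324) = x(2) = 21.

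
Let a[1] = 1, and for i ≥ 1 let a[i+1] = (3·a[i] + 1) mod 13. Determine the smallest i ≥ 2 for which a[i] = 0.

We have a[1] = 1; a[2] = 4; a[3] = 0; a[4] = 1.
Since a[4] = a[1] = 1, the sequence is periodic with period 3.
The value 0 first appears (with i ≥ 2) at a[3].

3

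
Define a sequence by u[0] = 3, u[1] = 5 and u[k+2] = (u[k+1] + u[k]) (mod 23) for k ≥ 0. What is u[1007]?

2

Listing terms: u[0] = 3,  u[1] = 5,  u[2] = 8,  u[3] = 13,  u[4] = 21,  u[5] = 11,  u[6] = 9,  u[7] = 20,  u[8] = 6,  u[9] = 3,  u[10] = 9,  u[11] = 12,  u[12] = 21,  u[13] = 10,  u[14] = 8,  u[15] = 18,  u[16] = 3,  u[17] = 21,  u[18] = 1,  u[19] = 22,  u[20] = 0,  u[21] = 22,  u[22] = 22,  u[23] = 21,  u[24] = 20,  u[25] = 18,  u[26] = 15,  u[27] = 10,  u[28] = 2,  u[29] = 12,  u[30] = 14,  u[31] = 3,  u[32] = 17,  u[33] = 20,  u[34] = 14,  u[35] = 11,  u[36] = 2,  u[37] = 13,  u[38] = 15,  u[39] = 5,  u[40] = 20,  u[41] = 2,  u[42] = 22,  u[43] = 1,  u[44] = 0,  u[45] = 1,  u[46] = 1,  u[47] = 2,  u[48] = 3,  u[49] = 5.
Since (u[48], u[49]) = (u[0], u[1]) = (3, 5) (two consecutive terms determine the rest), the sequence is periodic with period 48.
(1007 - 0) mod 48 = 47, so u[1007] = u[47] = 2.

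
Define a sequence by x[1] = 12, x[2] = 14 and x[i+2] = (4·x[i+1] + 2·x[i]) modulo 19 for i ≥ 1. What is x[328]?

6

We have x[1] = 12,  x[2] = 14,  x[3] = 4,  x[4] = 6,  x[5] = 13,  x[6] = 7,  x[7] = 16,  x[8] = 2,  x[9] = 2,  x[10] = 12,  x[11] = 14.
The sequence repeats with period 9.
(328 - 1) mod 9 = 3, so x[328] = x[4] = 6.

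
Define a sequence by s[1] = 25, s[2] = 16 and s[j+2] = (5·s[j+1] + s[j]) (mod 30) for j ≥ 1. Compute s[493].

Listing terms: s[1] = 25, s[2] = 16, s[3] = 15, s[4] = 1, s[5] = 20, s[6] = 11, s[7] = 15, s[8] = 26, s[9] = 25, s[10] = 1, s[11] = 0, s[12] = 1, s[13] = 5, s[14] = 26, s[15] = 15, s[16] = 11, s[17] = 10, s[18] = 1, s[19] = 15, s[20] = 16, s[21] = 5, s[22] = 11, s[23] = 0, s[24] = 11, s[25] = 25, s[26] = 16.
The sequence repeats with period 24.
So s[493] = s[1 + ((493-1) mod 24)] = s[13] = 5.

5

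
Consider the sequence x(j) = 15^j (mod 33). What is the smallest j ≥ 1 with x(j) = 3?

We have x(0) = 1; x(1) = 15; x(2) = 27; x(3) = 9; x(4) = 3; x(5) = 12; x(6) = 15.
Since x(6) = x(1) = 15, the sequence is eventually periodic: after a pre-period of length 1 it cycles with period 5.
The value 3 first appears (with j ≥ 1) at x(4).

4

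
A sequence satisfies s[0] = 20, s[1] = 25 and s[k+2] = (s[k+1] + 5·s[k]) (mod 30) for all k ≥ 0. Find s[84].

Computing terms: s[0] = 20,  s[1] = 25,  s[2] = 5,  s[3] = 10,  s[4] = 5,  s[5] = 25,  s[6] = 20,  s[7] = 25.
The sequence repeats with period 6.
(84 - 0) mod 6 = 0, so s[84] = s[0] = 20.

20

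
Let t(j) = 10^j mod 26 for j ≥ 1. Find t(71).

Listing terms: t(1) = 10,  t(2) = 22,  t(3) = 12,  t(4) = 16,  t(5) = 4,  t(6) = 14,  t(7) = 10.
Since t(7) = t(1) = 10, the sequence is periodic with period 6.
So t(71) = t(1 + ((71-1) mod 6)) = t(5) = 4.

4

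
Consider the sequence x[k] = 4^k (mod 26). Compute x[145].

4

We have x[1] = 4, x[2] = 16, x[3] = 12, x[4] = 22, x[5] = 10, x[6] = 14, x[7] = 4.
The sequence repeats with period 6.
(145 - 1) mod 6 = 0, so x[145] = x[1] = 4.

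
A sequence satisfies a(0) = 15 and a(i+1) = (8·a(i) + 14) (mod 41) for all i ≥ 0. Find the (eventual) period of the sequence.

20

a(0) = 15,  a(1) = 11,  a(2) = 20,  a(3) = 10,  a(4) = 12,  a(5) = 28,  a(6) = 33,  a(7) = 32,  a(8) = 24,  a(9) = 1,  a(10) = 22,  a(11) = 26,  a(12) = 17,  a(13) = 27,  a(14) = 25,  a(15) = 9,  a(16) = 4,  a(17) = 5,  a(18) = 13,  a(19) = 36,  a(20) = 15.
Since a(20) = a(0) = 15, the sequence is periodic with period 20.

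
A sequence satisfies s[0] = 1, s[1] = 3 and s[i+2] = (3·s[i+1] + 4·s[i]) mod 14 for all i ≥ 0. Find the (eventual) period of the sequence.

s[0] = 1, s[1] = 3, s[2] = 13, s[3] = 9, s[4] = 9, s[5] = 7, s[6] = 1, s[7] = 3.
The sequence repeats with period 6.

6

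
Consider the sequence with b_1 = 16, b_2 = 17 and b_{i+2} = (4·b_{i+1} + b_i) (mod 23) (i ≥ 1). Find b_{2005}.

Computing terms: b_1 = 16,  b_2 = 17,  b_3 = 15,  b_4 = 8,  b_5 = 1,  b_6 = 12,  b_7 = 3,  b_8 = 1,  b_9 = 7,  b_{10} = 6,  b_{11} = 8,  b_{12} = 15,  b_{13} = 22,  b_{14} = 11,  b_{15} = 20,  b_{16} = 22,  b_{17} = 16,  b_{18} = 17.
The sequence repeats with period 16.
(2005 - 1) mod 16 = 4, so b_{2005} = b_5 = 1.

1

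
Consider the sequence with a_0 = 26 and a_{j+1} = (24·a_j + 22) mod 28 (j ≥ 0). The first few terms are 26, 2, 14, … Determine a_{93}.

We have a_0 = 26; a_1 = 2; a_2 = 14; a_3 = 22; a_4 = 18; a_5 = 6; a_6 = 26.
Since a_6 = a_0 = 26, the sequence is periodic with period 6.
(93 - 0) mod 6 = 3, so a_{93} = a_3 = 22.

22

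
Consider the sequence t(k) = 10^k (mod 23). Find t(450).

Listing terms: t(1) = 10,  t(2) = 8,  t(3) = 11,  t(4) = 18,  t(5) = 19,  t(6) = 6,  t(7) = 14,  t(8) = 2,  t(9) = 20,  t(10) = 16,  t(11) = 22,  t(12) = 13,  t(13) = 15,  t(14) = 12,  t(15) = 5,  t(16) = 4,  t(17) = 17,  t(18) = 9,  t(19) = 21,  t(20) = 3,  t(21) = 7,  t(22) = 1,  t(23) = 10.
Since t(23) = t(1) = 10, the sequence is periodic with period 22.
(450 - 1) mod 22 = 9, so t(450) = t(10) = 16.

16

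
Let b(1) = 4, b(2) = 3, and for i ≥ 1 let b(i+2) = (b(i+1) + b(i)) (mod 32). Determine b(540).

7

b(1) = 4; b(2) = 3; b(3) = 7; b(4) = 10; b(5) = 17; b(6) = 27; b(7) = 12; b(8) = 7; b(9) = 19; b(10) = 26; b(11) = 13; b(12) = 7; b(13) = 20; b(14) = 27; b(15) = 15; b(16) = 10; b(17) = 25; b(18) = 3; b(19) = 28; b(20) = 31; b(21) = 27; b(22) = 26; b(23) = 21; b(24) = 15; b(25) = 4; b(26) = 19; b(27) = 23; b(28) = 10; b(29) = 1; b(30) = 11; b(31) = 12; b(32) = 23; b(33) = 3; b(34) = 26; b(35) = 29; b(36) = 23; b(37) = 20; b(38) = 11; b(39) = 31; b(40) = 10; b(41) = 9; b(42) = 19; b(43) = 28; b(44) = 15; b(45) = 11; b(46) = 26; b(47) = 5; b(48) = 31; b(49) = 4; b(50) = 3.
The sequence repeats with period 48.
So b(540) = b(1 + ((540-1) mod 48)) = b(12) = 7.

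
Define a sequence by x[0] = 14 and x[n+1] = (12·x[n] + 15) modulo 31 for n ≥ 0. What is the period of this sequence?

We have x[0] = 14, x[1] = 28, x[2] = 10, x[3] = 11, x[4] = 23, x[5] = 12, x[6] = 4, x[7] = 1, x[8] = 27, x[9] = 29, x[10] = 22, x[11] = 0, x[12] = 15, x[13] = 9, x[14] = 30, x[15] = 3, x[16] = 20, x[17] = 7, x[18] = 6, x[19] = 25, x[20] = 5, x[21] = 13, x[22] = 16, x[23] = 21, x[24] = 19, x[25] = 26, x[26] = 17, x[27] = 2, x[28] = 8, x[29] = 18, x[30] = 14.
Since x[30] = x[0] = 14, the sequence is periodic with period 30.

30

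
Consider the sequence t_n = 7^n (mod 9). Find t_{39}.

We have t_1 = 7; t_2 = 4; t_3 = 1; t_4 = 7.
Since t_4 = t_1 = 7, the sequence is periodic with period 3.
So t_{39} = t_{1 + ((39-1) mod 3)} = t_3 = 1.

1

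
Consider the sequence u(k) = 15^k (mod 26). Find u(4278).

Computing terms: u(0) = 1; u(1) = 15; u(2) = 17; u(3) = 21; u(4) = 3; u(5) = 19; u(6) = 25; u(7) = 11; u(8) = 9; u(9) = 5; u(10) = 23; u(11) = 7; u(12) = 1.
The sequence repeats with period 12.
So u(4278) = u(0 + ((4278-0) mod 12)) = u(6) = 25.

25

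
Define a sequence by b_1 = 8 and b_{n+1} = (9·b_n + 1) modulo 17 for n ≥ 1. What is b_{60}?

We have b_1 = 8, b_2 = 5, b_3 = 12, b_4 = 7, b_5 = 13, b_6 = 16, b_7 = 9, b_8 = 14, b_9 = 8.
Since b_9 = b_1 = 8, the sequence is periodic with period 8.
So b_{60} = b_{1 + ((60-1) mod 8)} = b_4 = 7.

7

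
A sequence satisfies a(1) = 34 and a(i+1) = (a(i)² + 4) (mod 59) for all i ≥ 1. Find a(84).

32

Computing terms: a(1) = 34; a(2) = 39; a(3) = 50; a(4) = 26; a(5) = 31; a(6) = 21; a(7) = 32; a(8) = 25; a(9) = 39.
Since a(9) = a(2) = 39, the sequence is eventually periodic: after a pre-period of length 1 it cycles with period 7.
For i ≥ 2, a(i) depends only on (i - 2) mod 7. (84 - 2) mod 7 = 5, so a(84) = a(7) = 32.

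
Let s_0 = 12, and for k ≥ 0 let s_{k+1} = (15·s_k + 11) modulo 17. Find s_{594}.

s_0 = 12; s_1 = 4; s_2 = 3; s_3 = 5; s_4 = 1; s_5 = 9; s_6 = 10; s_7 = 8; s_8 = 12.
The sequence repeats with period 8.
(594 - 0) mod 8 = 2, so s_{594} = s_2 = 3.

3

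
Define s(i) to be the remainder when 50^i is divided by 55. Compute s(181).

s(0) = 1, s(1) = 50, s(2) = 25, s(3) = 40, s(4) = 20, s(5) = 10, s(6) = 5, s(7) = 30, s(8) = 15, s(9) = 35, s(10) = 45, s(11) = 50.
Since s(11) = s(1) = 50, the sequence is eventually periodic: after a pre-period of length 1 it cycles with period 10.
For i ≥ 1, s(i) depends only on (i - 1) mod 10. (181 - 1) mod 10 = 0, so s(181) = s(1) = 50.

50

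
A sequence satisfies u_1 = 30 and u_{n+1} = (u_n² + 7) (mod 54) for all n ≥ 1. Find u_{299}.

38

Computing terms: u_1 = 30, u_2 = 43, u_3 = 20, u_4 = 29, u_5 = 38, u_6 = 47, u_7 = 2, u_8 = 11, u_9 = 20.
Since u_9 = u_3 = 20, the sequence is eventually periodic: after a pre-period of length 2 it cycles with period 6.
For n ≥ 3, u_n depends only on (n - 3) mod 6. (299 - 3) mod 6 = 2, so u_{299} = u_5 = 38.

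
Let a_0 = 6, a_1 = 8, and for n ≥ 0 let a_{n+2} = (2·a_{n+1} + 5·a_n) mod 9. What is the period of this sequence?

3

We have a_0 = 6,  a_1 = 8,  a_2 = 1,  a_3 = 6,  a_4 = 8.
The sequence repeats with period 3.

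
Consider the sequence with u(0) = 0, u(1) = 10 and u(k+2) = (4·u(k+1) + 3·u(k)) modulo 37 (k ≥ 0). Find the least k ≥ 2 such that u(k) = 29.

4

We have u(0) = 0,  u(1) = 10,  u(2) = 3,  u(3) = 5,  u(4) = 29,  u(5) = 20,  u(6) = 19,  u(7) = 25,  u(8) = 9,  u(9) = 0,  u(10) = 27,  u(11) = 34,  u(12) = 32,  u(13) = 8,  u(14) = 17,  u(15) = 18,  u(16) = 12,  u(17) = 28,  u(18) = 0,  u(19) = 10.
The sequence repeats with period 18.
The value 29 first appears (with k ≥ 2) at u(4).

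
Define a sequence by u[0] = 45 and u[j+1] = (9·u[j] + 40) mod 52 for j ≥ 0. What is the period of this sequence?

3

We have u[0] = 45; u[1] = 29; u[2] = 41; u[3] = 45.
The sequence repeats with period 3.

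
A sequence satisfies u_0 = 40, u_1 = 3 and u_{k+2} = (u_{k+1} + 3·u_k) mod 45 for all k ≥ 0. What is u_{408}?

15

u_0 = 40, u_1 = 3, u_2 = 33, u_3 = 42, u_4 = 6, u_5 = 42, u_6 = 15, u_7 = 6, u_8 = 6, u_9 = 24, u_{10} = 42, u_{11} = 24, u_{12} = 15, u_{13} = 42, u_{14} = 42, u_{15} = 33, u_{16} = 24, u_{17} = 33, u_{18} = 15, u_{19} = 24, u_{20} = 24, u_{21} = 6, u_{22} = 33, u_{23} = 6, u_{24} = 15, u_{25} = 33, u_{26} = 33, u_{27} = 42.
Since (u_{26}, u_{27}) = (u_2, u_3) = (33, 42) (two consecutive terms determine the rest), the sequence is eventually periodic: after a pre-period of length 2 it cycles with period 24.
For k ≥ 2, u_k depends only on (k - 2) mod 24. (408 - 2) mod 24 = 22, so u_{408} = u_{24} = 15.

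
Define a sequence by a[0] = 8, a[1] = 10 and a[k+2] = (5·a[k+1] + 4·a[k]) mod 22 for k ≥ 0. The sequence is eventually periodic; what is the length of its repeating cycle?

40

a[0] = 8, a[1] = 10, a[2] = 16, a[3] = 10, a[4] = 4, a[5] = 16, a[6] = 8, a[7] = 16, a[8] = 2, a[9] = 8, a[10] = 4, a[11] = 8, a[12] = 12, a[13] = 4, a[14] = 2, a[15] = 4, a[16] = 6, a[17] = 2, a[18] = 12, a[19] = 2, a[20] = 14, a[21] = 12, a[22] = 6, a[23] = 12, a[24] = 18, a[25] = 6, a[26] = 14, a[27] = 6, a[28] = 20, a[29] = 14, a[30] = 18, a[31] = 14, a[32] = 10, a[33] = 18, a[34] = 20, a[35] = 18, a[36] = 16, a[37] = 20, a[38] = 10, a[39] = 20, a[40] = 8, a[41] = 10.
Since (a[40], a[41]) = (a[0], a[1]) = (8, 10) (two consecutive terms determine the rest), the sequence is periodic with period 40.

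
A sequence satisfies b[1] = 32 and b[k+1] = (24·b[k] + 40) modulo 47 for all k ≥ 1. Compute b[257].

27

We have b[1] = 32; b[2] = 9; b[3] = 21; b[4] = 27; b[5] = 30; b[6] = 8; b[7] = 44; b[8] = 15; b[9] = 24; b[10] = 5; b[11] = 19; b[12] = 26; b[13] = 6; b[14] = 43; b[15] = 38; b[16] = 12; b[17] = 46; b[18] = 16; b[19] = 1; b[20] = 17; b[21] = 25; b[22] = 29; b[23] = 31; b[24] = 32.
The sequence repeats with period 23.
So b[257] = b[1 + ((257-1) mod 23)] = b[4] = 27.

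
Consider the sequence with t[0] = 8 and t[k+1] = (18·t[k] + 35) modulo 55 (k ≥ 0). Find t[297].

We have t[0] = 8; t[1] = 14; t[2] = 12; t[3] = 31; t[4] = 43; t[5] = 39; t[6] = 22; t[7] = 46; t[8] = 38; t[9] = 4; t[10] = 52; t[11] = 36; t[12] = 23; t[13] = 9; t[14] = 32; t[15] = 6; t[16] = 33; t[17] = 24; t[18] = 27; t[19] = 26; t[20] = 8.
The sequence repeats with period 20.
(297 - 0) mod 20 = 17, so t[297] = t[17] = 24.

24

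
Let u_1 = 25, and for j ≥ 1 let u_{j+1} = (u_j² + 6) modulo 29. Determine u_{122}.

Listing terms: u_1 = 25, u_2 = 22, u_3 = 26, u_4 = 15, u_5 = 28, u_6 = 7, u_7 = 26.
Since u_7 = u_3 = 26, the sequence is eventually periodic: after a pre-period of length 2 it cycles with period 4.
For j ≥ 3, u_j depends only on (j - 3) mod 4. (122 - 3) mod 4 = 3, so u_{122} = u_6 = 7.

7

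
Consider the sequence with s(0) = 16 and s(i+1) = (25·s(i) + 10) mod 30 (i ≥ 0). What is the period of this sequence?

Computing terms: s(0) = 16, s(1) = 20, s(2) = 0, s(3) = 10, s(4) = 20.
Since s(4) = s(1) = 20, the sequence is eventually periodic: after a pre-period of length 1 it cycles with period 3.

3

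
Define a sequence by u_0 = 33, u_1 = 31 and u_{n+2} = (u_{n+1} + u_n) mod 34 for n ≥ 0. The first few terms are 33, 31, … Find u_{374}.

Listing terms: u_0 = 33,  u_1 = 31,  u_2 = 30,  u_3 = 27,  u_4 = 23,  u_5 = 16,  u_6 = 5,  u_7 = 21,  u_8 = 26,  u_9 = 13,  u_{10} = 5,  u_{11} = 18,  u_{12} = 23,  u_{13} = 7,  u_{14} = 30,  u_{15} = 3,  u_{16} = 33,  u_{17} = 2,  u_{18} = 1,  u_{19} = 3,  u_{20} = 4,  u_{21} = 7,  u_{22} = 11,  u_{23} = 18,  u_{24} = 29,  u_{25} = 13,  u_{26} = 8,  u_{27} = 21,  u_{28} = 29,  u_{29} = 16,  u_{30} = 11,  u_{31} = 27,  u_{32} = 4,  u_{33} = 31,  u_{34} = 1,  u_{35} = 32,  u_{36} = 33,  u_{37} = 31.
The sequence repeats with period 36.
(374 - 0) mod 36 = 14, so u_{374} = u_{14} = 30.

30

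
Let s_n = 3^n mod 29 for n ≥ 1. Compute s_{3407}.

We have s_1 = 3; s_2 = 9; s_3 = 27; s_4 = 23; s_5 = 11; s_6 = 4; s_7 = 12; s_8 = 7; s_9 = 21; s_{10} = 5; s_{11} = 15; s_{12} = 16; s_{13} = 19; s_{14} = 28; s_{15} = 26; s_{16} = 20; s_{17} = 2; s_{18} = 6; s_{19} = 18; s_{20} = 25; s_{21} = 17; s_{22} = 22; s_{23} = 8; s_{24} = 24; s_{25} = 14; s_{26} = 13; s_{27} = 10; s_{28} = 1; s_{29} = 3.
The sequence repeats with period 28.
So s_{3407} = s_{1 + ((3407-1) mod 28)} = s_{19} = 18.

18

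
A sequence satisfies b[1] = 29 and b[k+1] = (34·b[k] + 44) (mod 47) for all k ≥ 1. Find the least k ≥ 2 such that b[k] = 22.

8

b[1] = 29,  b[2] = 43,  b[3] = 2,  b[4] = 18,  b[5] = 45,  b[6] = 23,  b[7] = 27,  b[8] = 22,  b[9] = 40,  b[10] = 41,  b[11] = 28,  b[12] = 9,  b[13] = 21,  b[14] = 6,  b[15] = 13,  b[16] = 16,  b[17] = 24,  b[18] = 14,  b[19] = 3,  b[20] = 5,  b[21] = 26,  b[22] = 35,  b[23] = 12,  b[24] = 29.
The sequence repeats with period 23.
The value 22 first appears (with k ≥ 2) at b[8].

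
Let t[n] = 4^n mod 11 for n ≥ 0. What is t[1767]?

5

Computing terms: t[0] = 1; t[1] = 4; t[2] = 5; t[3] = 9; t[4] = 3; t[5] = 1.
Since t[5] = t[0] = 1, the sequence is periodic with period 5.
So t[1767] = t[0 + ((1767-0) mod 5)] = t[2] = 5.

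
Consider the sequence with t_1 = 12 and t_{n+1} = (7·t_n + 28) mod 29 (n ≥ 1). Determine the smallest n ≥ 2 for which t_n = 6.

7

Computing terms: t_1 = 12,  t_2 = 25,  t_3 = 0,  t_4 = 28,  t_5 = 21,  t_6 = 1,  t_7 = 6,  t_8 = 12.
Since t_8 = t_1 = 12, the sequence is periodic with period 7.
The value 6 first appears (with n ≥ 2) at t_7.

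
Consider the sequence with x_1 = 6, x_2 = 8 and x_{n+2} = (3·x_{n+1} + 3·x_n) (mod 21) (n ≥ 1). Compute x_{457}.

3

Listing terms: x_1 = 6, x_2 = 8, x_3 = 0, x_4 = 3, x_5 = 9, x_6 = 15, x_7 = 9, x_8 = 9, x_9 = 12, x_{10} = 0, x_{11} = 15, x_{12} = 3, x_{13} = 12, x_{14} = 3, x_{15} = 3, x_{16} = 18, x_{17} = 0, x_{18} = 12, x_{19} = 15, x_{20} = 18, x_{21} = 15, x_{22} = 15, x_{23} = 6, x_{24} = 0, x_{25} = 18, x_{26} = 12, x_{27} = 6, x_{28} = 12, x_{29} = 12, x_{30} = 9, x_{31} = 0, x_{32} = 6, x_{33} = 18, x_{34} = 9, x_{35} = 18, x_{36} = 18, x_{37} = 3, x_{38} = 0, x_{39} = 9, x_{40} = 6, x_{41} = 3, x_{42} = 6, x_{43} = 6, x_{44} = 15, x_{45} = 0, x_{46} = 3.
Since (x_{45}, x_{46}) = (x_3, x_4) = (0, 3) (two consecutive terms determine the rest), the sequence is eventually periodic: after a pre-period of length 2 it cycles with period 42.
For n ≥ 3, x_n depends only on (n - 3) mod 42. (457 - 3) mod 42 = 34, so x_{457} = x_{37} = 3.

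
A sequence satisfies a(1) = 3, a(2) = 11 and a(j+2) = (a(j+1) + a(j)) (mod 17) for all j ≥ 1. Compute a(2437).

16

We have a(1) = 3,  a(2) = 11,  a(3) = 14,  a(4) = 8,  a(5) = 5,  a(6) = 13,  a(7) = 1,  a(8) = 14,  a(9) = 15,  a(10) = 12,  a(11) = 10,  a(12) = 5,  a(13) = 15,  a(14) = 3,  a(15) = 1,  a(16) = 4,  a(17) = 5,  a(18) = 9,  a(19) = 14,  a(20) = 6,  a(21) = 3,  a(22) = 9,  a(23) = 12,  a(24) = 4,  a(25) = 16,  a(26) = 3,  a(27) = 2,  a(28) = 5,  a(29) = 7,  a(30) = 12,  a(31) = 2,  a(32) = 14,  a(33) = 16,  a(34) = 13,  a(35) = 12,  a(36) = 8,  a(37) = 3,  a(38) = 11.
Since (a(37), a(38)) = (a(1), a(2)) = (3, 11) (two consecutive terms determine the rest), the sequence is periodic with period 36.
So a(2437) = a(1 + ((2437-1) mod 36)) = a(25) = 16.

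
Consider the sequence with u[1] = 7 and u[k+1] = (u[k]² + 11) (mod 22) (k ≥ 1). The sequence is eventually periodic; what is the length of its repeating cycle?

Listing terms: u[1] = 7; u[2] = 16; u[3] = 3; u[4] = 20; u[5] = 15; u[6] = 16.
Since u[6] = u[2] = 16, the sequence is eventually periodic: after a pre-period of length 1 it cycles with period 4.

4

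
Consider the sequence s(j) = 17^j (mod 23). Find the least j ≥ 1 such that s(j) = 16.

20

We have s(0) = 1,  s(1) = 17,  s(2) = 13,  s(3) = 14,  s(4) = 8,  s(5) = 21,  s(6) = 12,  s(7) = 20,  s(8) = 18,  s(9) = 7,  s(10) = 4,  s(11) = 22,  s(12) = 6,  s(13) = 10,  s(14) = 9,  s(15) = 15,  s(16) = 2,  s(17) = 11,  s(18) = 3,  s(19) = 5,  s(20) = 16,  s(21) = 19,  s(22) = 1.
The sequence repeats with period 22.
The value 16 first appears (with j ≥ 1) at s(20).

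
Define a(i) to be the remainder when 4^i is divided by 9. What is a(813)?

1

We have a(0) = 1,  a(1) = 4,  a(2) = 7,  a(3) = 1.
The sequence repeats with period 3.
So a(813) = a(0 + ((813-0) mod 3)) = a(0) = 1.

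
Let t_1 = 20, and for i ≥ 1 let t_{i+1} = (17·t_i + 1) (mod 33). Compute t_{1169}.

We have t_1 = 20, t_2 = 11, t_3 = 23, t_4 = 29, t_5 = 32, t_6 = 17, t_7 = 26, t_8 = 14, t_9 = 8, t_{10} = 5, t_{11} = 20.
Since t_{11} = t_1 = 20, the sequence is periodic with period 10.
So t_{1169} = t_{1 + ((1169-1) mod 10)} = t_9 = 8.

8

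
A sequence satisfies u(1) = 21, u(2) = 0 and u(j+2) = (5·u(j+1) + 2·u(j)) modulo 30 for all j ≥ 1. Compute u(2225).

6

u(1) = 21, u(2) = 0, u(3) = 12, u(4) = 0, u(5) = 24, u(6) = 0, u(7) = 18, u(8) = 0, u(9) = 6, u(10) = 0, u(11) = 12.
Since (u(10), u(11)) = (u(2), u(3)) = (0, 12) (two consecutive terms determine the rest), the sequence is eventually periodic: after a pre-period of length 1 it cycles with period 8.
For j ≥ 2, u(j) depends only on (j - 2) mod 8. (2225 - 2) mod 8 = 7, so u(2225) = u(9) = 6.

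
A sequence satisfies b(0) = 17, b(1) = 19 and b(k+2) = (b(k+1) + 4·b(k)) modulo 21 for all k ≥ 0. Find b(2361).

1

Listing terms: b(0) = 17, b(1) = 19, b(2) = 3, b(3) = 16, b(4) = 7, b(5) = 8, b(6) = 15, b(7) = 5, b(8) = 2, b(9) = 1, b(10) = 9, b(11) = 13, b(12) = 7, b(13) = 17, b(14) = 3, b(15) = 8, b(16) = 20, b(17) = 10, b(18) = 6, b(19) = 4, b(20) = 7, b(21) = 2, b(22) = 9, b(23) = 17, b(24) = 11, b(25) = 16, b(26) = 18, b(27) = 19, b(28) = 7, b(29) = 20, b(30) = 6, b(31) = 2, b(32) = 5, b(33) = 13, b(34) = 12, b(35) = 1, b(36) = 7, b(37) = 11, b(38) = 18, b(39) = 20, b(40) = 8, b(41) = 4, b(42) = 15, b(43) = 10, b(44) = 7, b(45) = 5, b(46) = 12, b(47) = 11, b(48) = 17, b(49) = 19.
Since (b(48), b(49)) = (b(0), b(1)) = (17, 19) (two consecutive terms determine the rest), the sequence is periodic with period 48.
(2361 - 0) mod 48 = 9, so b(2361) = b(9) = 1.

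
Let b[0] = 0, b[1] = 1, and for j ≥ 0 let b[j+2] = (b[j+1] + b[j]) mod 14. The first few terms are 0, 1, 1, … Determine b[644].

3

Computing terms: b[0] = 0, b[1] = 1, b[2] = 1, b[3] = 2, b[4] = 3, b[5] = 5, b[6] = 8, b[7] = 13, b[8] = 7, b[9] = 6, b[10] = 13, b[11] = 5, b[12] = 4, b[13] = 9, b[14] = 13, b[15] = 8, b[16] = 7, b[17] = 1, b[18] = 8, b[19] = 9, b[20] = 3, b[21] = 12, b[22] = 1, b[23] = 13, b[24] = 0, b[25] = 13, b[26] = 13, b[27] = 12, b[28] = 11, b[29] = 9, b[30] = 6, b[31] = 1, b[32] = 7, b[33] = 8, b[34] = 1, b[35] = 9, b[36] = 10, b[37] = 5, b[38] = 1, b[39] = 6, b[40] = 7, b[41] = 13, b[42] = 6, b[43] = 5, b[44] = 11, b[45] = 2, b[46] = 13, b[47] = 1, b[48] = 0, b[49] = 1.
The sequence repeats with period 48.
So b[644] = b[0 + ((644-0) mod 48)] = b[20] = 3.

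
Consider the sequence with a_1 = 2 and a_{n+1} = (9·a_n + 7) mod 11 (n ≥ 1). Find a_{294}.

5

Listing terms: a_1 = 2,  a_2 = 3,  a_3 = 1,  a_4 = 5,  a_5 = 8,  a_6 = 2.
Since a_6 = a_1 = 2, the sequence is periodic with period 5.
So a_{294} = a_{1 + ((294-1) mod 5)} = a_4 = 5.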